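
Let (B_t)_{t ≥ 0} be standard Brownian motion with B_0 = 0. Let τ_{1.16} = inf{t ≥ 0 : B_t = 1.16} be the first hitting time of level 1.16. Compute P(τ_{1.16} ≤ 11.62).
P(τ_{1.16} ≤ 11.62) = 2(1 − Φ(1.16/√11.62)) = 2(1 − Φ(0.3403)) ≈ 0.7336

By the reflection principle for standard BM, P(τ_b ≤ t) = 2 · P(B_t ≥ b). Since B_t ~ N(0, t), P(B_t ≥ 1.16) = 1 − Φ(1.16/√t) = 1 − Φ(1.16/√11.62) = 1 − Φ(0.3403) ≈ 0.36682. Doubling: P(τ_{1.16} ≤ 11.62) ≈ 2 · 0.36682 = 0.73364 ≈ 0.7336.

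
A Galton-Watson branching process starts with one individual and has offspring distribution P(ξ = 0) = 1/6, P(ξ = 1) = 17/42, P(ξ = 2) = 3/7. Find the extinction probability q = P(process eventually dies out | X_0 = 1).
q = 7/18

The pgf is f(s) = 1/6 + 17/42·s + 3/7·s². The extinction probability q is the smallest fixed point of f in [0, 1]. Setting s = f(s):
  3/7·s² + (17/42 − 1)·s + 1/6 = 0
  3/7·s² − (1/6 + 3/7)·s + 1/6 = 0
which factors as (s − 1)·(3/7·s − 1/6) = 0, giving roots s = 1 and s = (1/6)/(3/7) = 7/18.
Mean offspring μ = 17/42 + 2·3/7 = 53/42 > 1 (supercritical), so q < 1. The extinction probability is the smaller root: q = (1/6)/(3/7) = 7/18.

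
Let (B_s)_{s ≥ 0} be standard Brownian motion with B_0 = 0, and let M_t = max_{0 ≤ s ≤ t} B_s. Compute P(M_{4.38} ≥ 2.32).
P(M_{4.38} ≥ 2.32) = 2·P(B_{4.38} ≥ 2.32) = 2(1 − Φ(2.32/√4.38)) ≈ 0.2676

By the reflection principle for Brownian motion, P(M_t ≥ a) = 2 · P(B_t ≥ a) for a ≥ 0. Since B_t ~ N(0, t), P(B_t ≥ 2.32) = 1 − Φ(2.32/√t) = 1 − Φ(2.32/√4.38) = 1 − Φ(1.1085). So
  P(M_{4.38} ≥ 2.32) = 2(1 − Φ(1.1085)) ≈ 0.2676.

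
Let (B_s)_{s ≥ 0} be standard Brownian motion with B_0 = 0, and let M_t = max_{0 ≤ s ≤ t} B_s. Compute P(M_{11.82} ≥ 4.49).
P(M_{11.82} ≥ 4.49) = 2·P(B_{11.82} ≥ 4.49) = 2(1 − Φ(4.49/√11.82)) ≈ 0.1916

By the reflection principle for Brownian motion, P(M_t ≥ a) = 2 · P(B_t ≥ a) for a ≥ 0. Since B_t ~ N(0, t), P(B_t ≥ 4.49) = 1 − Φ(4.49/√t) = 1 − Φ(4.49/√11.82) = 1 − Φ(1.3060). So
  P(M_{11.82} ≥ 4.49) = 2(1 − Φ(1.3060)) ≈ 0.1916.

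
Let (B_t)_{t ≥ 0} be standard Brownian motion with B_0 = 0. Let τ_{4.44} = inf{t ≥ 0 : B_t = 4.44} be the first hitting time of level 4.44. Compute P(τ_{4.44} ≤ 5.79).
P(τ_{4.44} ≤ 5.79) = 2(1 − Φ(4.44/√5.79)) = 2(1 − Φ(1.8452)) ≈ 0.0650

By the reflection principle for standard BM, P(τ_b ≤ t) = 2 · P(B_t ≥ b). Since B_t ~ N(0, t), P(B_t ≥ 4.44) = 1 − Φ(4.44/√t) = 1 − Φ(4.44/√5.79) = 1 − Φ(1.8452) ≈ 0.03250. Doubling: P(τ_{4.44} ≤ 5.79) ≈ 2 · 0.03250 = 0.06500 ≈ 0.0650.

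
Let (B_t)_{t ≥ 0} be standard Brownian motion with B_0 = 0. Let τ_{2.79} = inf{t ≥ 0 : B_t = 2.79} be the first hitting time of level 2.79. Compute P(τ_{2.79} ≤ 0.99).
P(τ_{2.79} ≤ 0.99) = 2(1 − Φ(2.79/√0.99)) = 2(1 − Φ(2.8041)) ≈ 0.0050

By the reflection principle for standard BM, P(τ_b ≤ t) = 2 · P(B_t ≥ b). Since B_t ~ N(0, t), P(B_t ≥ 2.79) = 1 − Φ(2.79/√t) = 1 − Φ(2.79/√0.99) = 1 − Φ(2.8041) ≈ 0.00252. Doubling: P(τ_{2.79} ≤ 0.99) ≈ 2 · 0.00252 = 0.00504 ≈ 0.0050.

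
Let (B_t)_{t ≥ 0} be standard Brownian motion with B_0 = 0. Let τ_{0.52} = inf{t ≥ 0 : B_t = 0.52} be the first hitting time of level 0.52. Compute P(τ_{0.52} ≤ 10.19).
P(τ_{0.52} ≤ 10.19) = 2(1 − Φ(0.52/√10.19)) = 2(1 − Φ(0.1629)) ≈ 0.8706

By the reflection principle for standard BM, P(τ_b ≤ t) = 2 · P(B_t ≥ b). Since B_t ~ N(0, t), P(B_t ≥ 0.52) = 1 − Φ(0.52/√t) = 1 − Φ(0.52/√10.19) = 1 − Φ(0.1629) ≈ 0.43530. Doubling: P(τ_{0.52} ≤ 10.19) ≈ 2 · 0.43530 = 0.87060 ≈ 0.8706.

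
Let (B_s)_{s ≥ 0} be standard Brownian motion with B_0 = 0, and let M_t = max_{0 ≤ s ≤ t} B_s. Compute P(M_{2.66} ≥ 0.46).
P(M_{2.66} ≥ 0.46) = 2·P(B_{2.66} ≥ 0.46) = 2(1 − Φ(0.46/√2.66)) ≈ 0.7779

By the reflection principle for Brownian motion, P(M_t ≥ a) = 2 · P(B_t ≥ a) for a ≥ 0. Since B_t ~ N(0, t), P(B_t ≥ 0.46) = 1 − Φ(0.46/√t) = 1 − Φ(0.46/√2.66) = 1 − Φ(0.2820). So
  P(M_{2.66} ≥ 0.46) = 2(1 − Φ(0.2820)) ≈ 0.7779.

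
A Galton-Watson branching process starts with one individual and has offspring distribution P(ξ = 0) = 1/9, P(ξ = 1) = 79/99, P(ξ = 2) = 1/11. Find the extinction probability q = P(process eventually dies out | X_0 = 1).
q = 1

Mean offspring μ = 0·1/9 + 1·79/99 + 2·1/11 = 97/99 ≤ 1. For μ ≤ 1 with offspring not concentrated at 1, the Galton-Watson process goes extinct almost surely, so q = 1.
(Algebraic check: The pgf is f(s) = 1/9 + 79/99·s + 1/11·s². The extinction probability q is the smallest fixed point of f in [0, 1]. Setting s = f(s):
  1/11·s² + (79/99 − 1)·s + 1/9 = 0
  1/11·s² − (1/9 + 1/11)·s + 1/9 = 0
which factors as (s − 1)·(1/11·s − 1/9) = 0, giving roots s = 1 and s = (1/9)/(1/11) = 11/9. Since 11/9 ≥ 1, the smallest root in [0, 1] is s = 1.)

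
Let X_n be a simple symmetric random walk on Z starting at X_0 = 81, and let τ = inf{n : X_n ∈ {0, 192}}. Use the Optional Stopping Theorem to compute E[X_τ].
E[X_τ] = 81

X_n is a martingale and τ is a bounded-mean stopping time (indeed τ is finite a.s. with bounded expectation since the walk is in a bounded region). By the OST, E[X_τ] = E[X_0] = 81. Equivalently: E[X_τ] = 192 · P(hit 192 first) + 0 · P(hit 0 first) = 192 · (81/192) = 81.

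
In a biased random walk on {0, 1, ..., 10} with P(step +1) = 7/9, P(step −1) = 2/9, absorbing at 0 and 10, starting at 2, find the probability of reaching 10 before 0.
P(hit 10 before 0) = (1 − (2/7)^2) / (1 − (2/7)^10) = 5764801/6277205

Let u_k denote P(reach 10 before 0 | start at k). Boundary: u_0 = 0, u_10 = 1. Recurrence: u_k = 7/9·u_{k+1} + 2/9·u_{k-1} for 1 ≤ k ≤ 9. Try u_k = A + B·r^k with r = q/p = (2/9)/(7/9) = 2/7. Substitution satisfies the recurrence; boundary conditions give:
  u_k = (1 − r^k) / (1 − r^N) = (1 − (2/7)^2) / (1 − (2/7)^10) = 5764801/6277205.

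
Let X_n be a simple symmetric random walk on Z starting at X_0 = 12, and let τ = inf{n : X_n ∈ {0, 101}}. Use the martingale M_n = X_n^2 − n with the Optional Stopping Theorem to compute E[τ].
E[τ] = 1068

M_n = X_n^2 − n is a martingale (since E[X_{n+1}^2 | F_n] = X_n^2 + 1). By OST (τ has finite mean in a bounded region), E[M_τ] = E[M_0] = X_0^2 − 0 = 12^2 = 144. Also E[M_τ] = E[X_τ^2] − E[τ]. The walk exits at 0 or 101, with P(hit 101 first) = 12/101, so E[X_τ^2] = 101^2 · 12/101 + 0 = 1212. Thus E[τ] = E[X_τ^2] − E[M_τ] = 1212 − 144 = 1068 = 12(101 − 12) = 1068.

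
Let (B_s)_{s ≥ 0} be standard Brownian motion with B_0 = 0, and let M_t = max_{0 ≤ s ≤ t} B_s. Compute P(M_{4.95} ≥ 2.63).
P(M_{4.95} ≥ 2.63) = 2·P(B_{4.95} ≥ 2.63) = 2(1 − Φ(2.63/√4.95)) ≈ 0.2372

By the reflection principle for Brownian motion, P(M_t ≥ a) = 2 · P(B_t ≥ a) for a ≥ 0. Since B_t ~ N(0, t), P(B_t ≥ 2.63) = 1 − Φ(2.63/√t) = 1 − Φ(2.63/√4.95) = 1 − Φ(1.1821). So
  P(M_{4.95} ≥ 2.63) = 2(1 − Φ(1.1821)) ≈ 0.2372.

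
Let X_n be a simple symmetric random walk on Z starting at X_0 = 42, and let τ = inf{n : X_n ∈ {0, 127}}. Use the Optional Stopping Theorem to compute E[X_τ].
E[X_τ] = 42

X_n is a martingale and τ is a bounded-mean stopping time (indeed τ is finite a.s. with bounded expectation since the walk is in a bounded region). By the OST, E[X_τ] = E[X_0] = 42. Equivalently: E[X_τ] = 127 · P(hit 127 first) + 0 · P(hit 0 first) = 127 · (42/127) = 42.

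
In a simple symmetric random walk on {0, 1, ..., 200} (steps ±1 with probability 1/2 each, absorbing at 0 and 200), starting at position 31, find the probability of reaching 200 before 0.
P(hit 200 before 0) = 31/200

Let u_k = P(hit 200 before 0 | start at k). Then u_0 = 0, u_200 = 1, and u_k = u_{k-1}/2 + u_{k+1}/2 for 1 ≤ k ≤ 199. This harmonic recurrence is solved by u_k = k/200, giving u_31 = 31/200.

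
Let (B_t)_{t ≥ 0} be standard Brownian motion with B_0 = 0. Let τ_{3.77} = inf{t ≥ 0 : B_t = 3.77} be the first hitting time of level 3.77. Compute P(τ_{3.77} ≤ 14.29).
P(τ_{3.77} ≤ 14.29) = 2(1 − Φ(3.77/√14.29)) = 2(1 − Φ(0.9973)) ≈ 0.3186

By the reflection principle for standard BM, P(τ_b ≤ t) = 2 · P(B_t ≥ b). Since B_t ~ N(0, t), P(B_t ≥ 3.77) = 1 − Φ(3.77/√t) = 1 − Φ(3.77/√14.29) = 1 − Φ(0.9973) ≈ 0.15931. Doubling: P(τ_{3.77} ≤ 14.29) ≈ 2 · 0.15931 = 0.31862 ≈ 0.3186.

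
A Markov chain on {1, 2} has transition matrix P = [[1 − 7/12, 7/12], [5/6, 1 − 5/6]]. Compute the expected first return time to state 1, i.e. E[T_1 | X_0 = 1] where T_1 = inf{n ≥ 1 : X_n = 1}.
E[T_1 | X_0 = 1] = 1/π_1 = 17/10

For an irreducible recurrent Markov chain with stationary distribution π, E[T_i | X_0 = i] = 1/π_i (Kac's formula). Here π_1 = (5/6)/(7/12 + 5/6) = (5/6)/(17/12) = 10/17, so E[T_1 | X_0 = 1] = 1/π_1 = (7/12 + 5/6)/(5/6) = (17/12)/(5/6) = 17/10.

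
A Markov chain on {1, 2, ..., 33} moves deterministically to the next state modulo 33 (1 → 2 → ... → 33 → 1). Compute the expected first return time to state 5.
E[T_5 | X_0 = 5] = 33

The chain cycles deterministically, so starting at state 5 it returns in exactly 33 steps. Equivalently, the stationary distribution is uniform π_j = 1/33 for every state j, so by Kac's formula E[T_5] = 1/π_5 = 33.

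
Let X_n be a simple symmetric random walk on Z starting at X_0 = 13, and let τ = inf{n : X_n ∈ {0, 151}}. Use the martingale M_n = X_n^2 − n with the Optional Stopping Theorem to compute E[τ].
E[τ] = 1794

M_n = X_n^2 − n is a martingale (since E[X_{n+1}^2 | F_n] = X_n^2 + 1). By OST (τ has finite mean in a bounded region), E[M_τ] = E[M_0] = X_0^2 − 0 = 13^2 = 169. Also E[M_τ] = E[X_τ^2] − E[τ]. The walk exits at 0 or 151, with P(hit 151 first) = 13/151, so E[X_τ^2] = 151^2 · 13/151 + 0 = 1963. Thus E[τ] = E[X_τ^2] − E[M_τ] = 1963 − 169 = 1794 = 13(151 − 13) = 1794.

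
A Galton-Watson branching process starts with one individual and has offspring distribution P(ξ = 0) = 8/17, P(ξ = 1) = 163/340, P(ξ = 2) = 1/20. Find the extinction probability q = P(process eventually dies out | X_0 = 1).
q = 1

Mean offspring μ = 0·8/17 + 1·163/340 + 2·1/20 = 197/340 ≤ 1. For μ ≤ 1 with offspring not concentrated at 1, the Galton-Watson process goes extinct almost surely, so q = 1.
(Algebraic check: The pgf is f(s) = 8/17 + 163/340·s + 1/20·s². The extinction probability q is the smallest fixed point of f in [0, 1]. Setting s = f(s):
  1/20·s² + (163/340 − 1)·s + 8/17 = 0
  1/20·s² − (8/17 + 1/20)·s + 8/17 = 0
which factors as (s − 1)·(1/20·s − 8/17) = 0, giving roots s = 1 and s = (8/17)/(1/20) = 160/17. Since 160/17 ≥ 1, the smallest root in [0, 1] is s = 1.)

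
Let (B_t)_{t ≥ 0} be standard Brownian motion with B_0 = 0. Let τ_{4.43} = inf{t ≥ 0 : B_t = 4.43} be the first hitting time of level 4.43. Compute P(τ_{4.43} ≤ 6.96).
P(τ_{4.43} ≤ 6.96) = 2(1 − Φ(4.43/√6.96)) = 2(1 − Φ(1.6792)) ≈ 0.0931

By the reflection principle for standard BM, P(τ_b ≤ t) = 2 · P(B_t ≥ b). Since B_t ~ N(0, t), P(B_t ≥ 4.43) = 1 − Φ(4.43/√t) = 1 − Φ(4.43/√6.96) = 1 − Φ(1.6792) ≈ 0.04656. Doubling: P(τ_{4.43} ≤ 6.96) ≈ 2 · 0.04656 = 0.09312 ≈ 0.0931.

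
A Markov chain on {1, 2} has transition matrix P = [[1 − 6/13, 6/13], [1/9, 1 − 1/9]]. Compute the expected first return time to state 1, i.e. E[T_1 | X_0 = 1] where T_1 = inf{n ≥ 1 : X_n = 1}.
E[T_1 | X_0 = 1] = 1/π_1 = 67/13

For an irreducible recurrent Markov chain with stationary distribution π, E[T_i | X_0 = i] = 1/π_i (Kac's formula). Here π_1 = (1/9)/(6/13 + 1/9) = (1/9)/(67/117) = 13/67, so E[T_1 | X_0 = 1] = 1/π_1 = (6/13 + 1/9)/(1/9) = (67/117)/(1/9) = 67/13.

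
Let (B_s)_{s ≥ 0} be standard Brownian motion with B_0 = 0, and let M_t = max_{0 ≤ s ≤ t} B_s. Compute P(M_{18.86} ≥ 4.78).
P(M_{18.86} ≥ 4.78) = 2·P(B_{18.86} ≥ 4.78) = 2(1 − Φ(4.78/√18.86)) ≈ 0.2710

By the reflection principle for Brownian motion, P(M_t ≥ a) = 2 · P(B_t ≥ a) for a ≥ 0. Since B_t ~ N(0, t), P(B_t ≥ 4.78) = 1 − Φ(4.78/√t) = 1 − Φ(4.78/√18.86) = 1 − Φ(1.1007). So
  P(M_{18.86} ≥ 4.78) = 2(1 − Φ(1.1007)) ≈ 0.2710.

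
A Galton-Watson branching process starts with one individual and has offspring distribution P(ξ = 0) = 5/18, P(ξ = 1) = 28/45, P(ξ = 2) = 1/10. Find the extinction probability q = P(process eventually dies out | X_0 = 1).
q = 1

Mean offspring μ = 0·5/18 + 1·28/45 + 2·1/10 = 37/45 ≤ 1. For μ ≤ 1 with offspring not concentrated at 1, the Galton-Watson process goes extinct almost surely, so q = 1.
(Algebraic check: The pgf is f(s) = 5/18 + 28/45·s + 1/10·s². The extinction probability q is the smallest fixed point of f in [0, 1]. Setting s = f(s):
  1/10·s² + (28/45 − 1)·s + 5/18 = 0
  1/10·s² − (5/18 + 1/10)·s + 5/18 = 0
which factors as (s − 1)·(1/10·s − 5/18) = 0, giving roots s = 1 and s = (5/18)/(1/10) = 25/9. Since 25/9 ≥ 1, the smallest root in [0, 1] is s = 1.)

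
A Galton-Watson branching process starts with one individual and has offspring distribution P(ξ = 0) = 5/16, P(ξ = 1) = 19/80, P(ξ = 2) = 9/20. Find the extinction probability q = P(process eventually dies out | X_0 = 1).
q = 25/36

The pgf is f(s) = 5/16 + 19/80·s + 9/20·s². The extinction probability q is the smallest fixed point of f in [0, 1]. Setting s = f(s):
  9/20·s² + (19/80 − 1)·s + 5/16 = 0
  9/20·s² − (5/16 + 9/20)·s + 5/16 = 0
which factors as (s − 1)·(9/20·s − 5/16) = 0, giving roots s = 1 and s = (5/16)/(9/20) = 25/36.
Mean offspring μ = 19/80 + 2·9/20 = 91/80 > 1 (supercritical), so q < 1. The extinction probability is the smaller root: q = (5/16)/(9/20) = 25/36.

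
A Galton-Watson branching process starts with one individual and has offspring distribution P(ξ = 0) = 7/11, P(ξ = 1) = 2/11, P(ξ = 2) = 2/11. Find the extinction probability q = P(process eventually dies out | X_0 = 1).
q = 1

Mean offspring μ = 0·7/11 + 1·2/11 + 2·2/11 = 6/11 ≤ 1. For μ ≤ 1 with offspring not concentrated at 1, the Galton-Watson process goes extinct almost surely, so q = 1.
(Algebraic check: The pgf is f(s) = 7/11 + 2/11·s + 2/11·s². The extinction probability q is the smallest fixed point of f in [0, 1]. Setting s = f(s):
  2/11·s² + (2/11 − 1)·s + 7/11 = 0
  2/11·s² − (7/11 + 2/11)·s + 7/11 = 0
which factors as (s − 1)·(2/11·s − 7/11) = 0, giving roots s = 1 and s = (7/11)/(2/11) = 7/2. Since 7/2 ≥ 1, the smallest root in [0, 1] is s = 1.)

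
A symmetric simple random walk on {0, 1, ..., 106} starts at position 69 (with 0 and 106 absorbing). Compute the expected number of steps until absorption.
E[τ | X_0 = 69] = 2553

Let v_k = E[τ | X_0 = k]. Boundary: v_0 = v_106 = 0. Recurrence: v_k = 1 + (v_{k-1} + v_{k+1})/2 for 1 ≤ k ≤ 105. The particular solution to v_k − (v_{k-1} + v_{k+1})/2 = 1 is v_k = −k^2. Adding homogeneous solution A + B k and matching boundaries gives v_k = k (106 − k). Substituting k = 69: v_69 = 69 · 37 = 2553.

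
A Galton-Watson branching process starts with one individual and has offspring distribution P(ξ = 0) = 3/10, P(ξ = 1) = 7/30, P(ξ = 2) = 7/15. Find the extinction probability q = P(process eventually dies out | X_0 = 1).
q = 9/14

The pgf is f(s) = 3/10 + 7/30·s + 7/15·s². The extinction probability q is the smallest fixed point of f in [0, 1]. Setting s = f(s):
  7/15·s² + (7/30 − 1)·s + 3/10 = 0
  7/15·s² − (3/10 + 7/15)·s + 3/10 = 0
which factors as (s − 1)·(7/15·s − 3/10) = 0, giving roots s = 1 and s = (3/10)/(7/15) = 9/14.
Mean offspring μ = 7/30 + 2·7/15 = 7/6 > 1 (supercritical), so q < 1. The extinction probability is the smaller root: q = (3/10)/(7/15) = 9/14.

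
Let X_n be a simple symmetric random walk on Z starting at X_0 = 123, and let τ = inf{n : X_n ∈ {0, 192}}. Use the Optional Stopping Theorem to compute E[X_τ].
E[X_τ] = 123

X_n is a martingale and τ is a bounded-mean stopping time (indeed τ is finite a.s. with bounded expectation since the walk is in a bounded region). By the OST, E[X_τ] = E[X_0] = 123. Equivalently: E[X_τ] = 192 · P(hit 192 first) + 0 · P(hit 0 first) = 192 · (123/192) = 123.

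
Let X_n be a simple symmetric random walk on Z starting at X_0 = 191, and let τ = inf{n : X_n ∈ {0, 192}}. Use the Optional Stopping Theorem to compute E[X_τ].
E[X_τ] = 191

X_n is a martingale and τ is a bounded-mean stopping time (indeed τ is finite a.s. with bounded expectation since the walk is in a bounded region). By the OST, E[X_τ] = E[X_0] = 191. Equivalently: E[X_τ] = 192 · P(hit 192 first) + 0 · P(hit 0 first) = 192 · (191/192) = 191.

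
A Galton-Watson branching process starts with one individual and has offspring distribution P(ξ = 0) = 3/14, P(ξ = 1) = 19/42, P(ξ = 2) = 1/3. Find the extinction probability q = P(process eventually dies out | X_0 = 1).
q = 9/14

The pgf is f(s) = 3/14 + 19/42·s + 1/3·s². The extinction probability q is the smallest fixed point of f in [0, 1]. Setting s = f(s):
  1/3·s² + (19/42 − 1)·s + 3/14 = 0
  1/3·s² − (3/14 + 1/3)·s + 3/14 = 0
which factors as (s − 1)·(1/3·s − 3/14) = 0, giving roots s = 1 and s = (3/14)/(1/3) = 9/14.
Mean offspring μ = 19/42 + 2·1/3 = 47/42 > 1 (supercritical), so q < 1. The extinction probability is the smaller root: q = (3/14)/(1/3) = 9/14.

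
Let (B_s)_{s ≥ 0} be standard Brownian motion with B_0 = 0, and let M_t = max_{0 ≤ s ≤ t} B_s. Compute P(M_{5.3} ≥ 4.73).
P(M_{5.3} ≥ 4.73) = 2·P(B_{5.3} ≥ 4.73) = 2(1 − Φ(4.73/√5.3)) ≈ 0.0399

By the reflection principle for Brownian motion, P(M_t ≥ a) = 2 · P(B_t ≥ a) for a ≥ 0. Since B_t ~ N(0, t), P(B_t ≥ 4.73) = 1 − Φ(4.73/√t) = 1 − Φ(4.73/√5.3) = 1 − Φ(2.0546). So
  P(M_{5.3} ≥ 4.73) = 2(1 − Φ(2.0546)) ≈ 0.0399.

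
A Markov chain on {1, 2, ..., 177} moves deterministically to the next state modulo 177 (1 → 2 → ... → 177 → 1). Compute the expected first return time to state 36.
E[T_36 | X_0 = 36] = 177

The chain cycles deterministically, so starting at state 36 it returns in exactly 177 steps. Equivalently, the stationary distribution is uniform π_j = 1/177 for every state j, so by Kac's formula E[T_36] = 1/π_36 = 177.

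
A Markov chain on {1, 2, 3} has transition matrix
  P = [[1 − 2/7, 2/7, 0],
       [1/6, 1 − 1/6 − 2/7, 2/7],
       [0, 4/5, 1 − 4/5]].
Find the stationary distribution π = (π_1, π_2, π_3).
π = (49/163, 84/163, 30/163)

This is a birth-death chain on three states, which satisfies detailed balance: π_1 · P_{12} = π_2 · P_{21} and π_2 · P_{23} = π_3 · P_{32}.
From π_1 · 2/7 = π_2 · 1/6: π_2/π_1 = (2/7)/(1/6) = 12/7.
From π_2 · 2/7 = π_3 · 4/5: π_3/π_2 = (2/7)/(4/5) = 5/14.
Take π_1 proportional to 1; then unnormalized π = (1, 12/7, 30/49). Normalize by dividing by the sum 163/49:
  π = (49/163, 84/163, 30/163).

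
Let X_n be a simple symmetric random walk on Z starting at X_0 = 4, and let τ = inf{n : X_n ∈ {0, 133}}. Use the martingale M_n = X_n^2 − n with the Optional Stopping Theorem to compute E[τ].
E[τ] = 516

M_n = X_n^2 − n is a martingale (since E[X_{n+1}^2 | F_n] = X_n^2 + 1). By OST (τ has finite mean in a bounded region), E[M_τ] = E[M_0] = X_0^2 − 0 = 4^2 = 16. Also E[M_τ] = E[X_τ^2] − E[τ]. The walk exits at 0 or 133, with P(hit 133 first) = 4/133, so E[X_τ^2] = 133^2 · 4/133 + 0 = 532. Thus E[τ] = E[X_τ^2] − E[M_τ] = 532 − 16 = 516 = 4(133 − 4) = 516.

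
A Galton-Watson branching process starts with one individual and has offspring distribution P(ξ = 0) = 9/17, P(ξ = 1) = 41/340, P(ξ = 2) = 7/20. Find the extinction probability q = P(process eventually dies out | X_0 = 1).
q = 1

Mean offspring μ = 0·9/17 + 1·41/340 + 2·7/20 = 279/340 ≤ 1. For μ ≤ 1 with offspring not concentrated at 1, the Galton-Watson process goes extinct almost surely, so q = 1.
(Algebraic check: The pgf is f(s) = 9/17 + 41/340·s + 7/20·s². The extinction probability q is the smallest fixed point of f in [0, 1]. Setting s = f(s):
  7/20·s² + (41/340 − 1)·s + 9/17 = 0
  7/20·s² − (9/17 + 7/20)·s + 9/17 = 0
which factors as (s − 1)·(7/20·s − 9/17) = 0, giving roots s = 1 and s = (9/17)/(7/20) = 180/119. Since 180/119 ≥ 1, the smallest root in [0, 1] is s = 1.)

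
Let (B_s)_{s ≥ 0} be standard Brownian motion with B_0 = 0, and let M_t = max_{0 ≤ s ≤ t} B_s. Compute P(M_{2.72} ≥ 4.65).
P(M_{2.72} ≥ 4.65) = 2·P(B_{2.72} ≥ 4.65) = 2(1 − Φ(4.65/√2.72)) ≈ 0.0048

By the reflection principle for Brownian motion, P(M_t ≥ a) = 2 · P(B_t ≥ a) for a ≥ 0. Since B_t ~ N(0, t), P(B_t ≥ 4.65) = 1 − Φ(4.65/√t) = 1 − Φ(4.65/√2.72) = 1 − Φ(2.8195). So
  P(M_{2.72} ≥ 4.65) = 2(1 − Φ(2.8195)) ≈ 0.0048.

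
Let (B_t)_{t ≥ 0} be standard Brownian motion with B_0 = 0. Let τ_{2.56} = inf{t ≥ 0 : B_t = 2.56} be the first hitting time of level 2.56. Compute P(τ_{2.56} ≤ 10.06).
P(τ_{2.56} ≤ 10.06) = 2(1 − Φ(2.56/√10.06)) = 2(1 − Φ(0.8071)) ≈ 0.4196

By the reflection principle for standard BM, P(τ_b ≤ t) = 2 · P(B_t ≥ b). Since B_t ~ N(0, t), P(B_t ≥ 2.56) = 1 − Φ(2.56/√t) = 1 − Φ(2.56/√10.06) = 1 − Φ(0.8071) ≈ 0.20980. Doubling: P(τ_{2.56} ≤ 10.06) ≈ 2 · 0.20980 = 0.41960 ≈ 0.4196.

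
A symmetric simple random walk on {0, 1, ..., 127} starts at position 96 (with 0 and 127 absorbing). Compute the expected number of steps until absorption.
E[τ | X_0 = 96] = 2976

Let v_k = E[τ | X_0 = k]. Boundary: v_0 = v_127 = 0. Recurrence: v_k = 1 + (v_{k-1} + v_{k+1})/2 for 1 ≤ k ≤ 126. The particular solution to v_k − (v_{k-1} + v_{k+1})/2 = 1 is v_k = −k^2. Adding homogeneous solution A + B k and matching boundaries gives v_k = k (127 − k). Substituting k = 96: v_96 = 96 · 31 = 2976.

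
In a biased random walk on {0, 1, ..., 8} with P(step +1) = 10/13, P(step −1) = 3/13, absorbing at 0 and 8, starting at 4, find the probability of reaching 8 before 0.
P(hit 8 before 0) = (1 − (3/10)^4) / (1 − (3/10)^8) = 10000/10081

Let u_k denote P(reach 8 before 0 | start at k). Boundary: u_0 = 0, u_8 = 1. Recurrence: u_k = 10/13·u_{k+1} + 3/13·u_{k-1} for 1 ≤ k ≤ 7. Try u_k = A + B·r^k with r = q/p = (3/13)/(10/13) = 3/10. Substitution satisfies the recurrence; boundary conditions give:
  u_k = (1 − r^k) / (1 − r^N) = (1 − (3/10)^4) / (1 − (3/10)^8) = 10000/10081.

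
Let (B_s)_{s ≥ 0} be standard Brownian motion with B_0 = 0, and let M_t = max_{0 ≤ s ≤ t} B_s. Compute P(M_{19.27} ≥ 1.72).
P(M_{19.27} ≥ 1.72) = 2·P(B_{19.27} ≥ 1.72) = 2(1 − Φ(1.72/√19.27)) ≈ 0.6952

By the reflection principle for Brownian motion, P(M_t ≥ a) = 2 · P(B_t ≥ a) for a ≥ 0. Since B_t ~ N(0, t), P(B_t ≥ 1.72) = 1 − Φ(1.72/√t) = 1 − Φ(1.72/√19.27) = 1 − Φ(0.3918). So
  P(M_{19.27} ≥ 1.72) = 2(1 − Φ(0.3918)) ≈ 0.6952.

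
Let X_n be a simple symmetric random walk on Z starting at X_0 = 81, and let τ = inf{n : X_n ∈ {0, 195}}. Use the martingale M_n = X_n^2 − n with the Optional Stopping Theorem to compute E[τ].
E[τ] = 9234

M_n = X_n^2 − n is a martingale (since E[X_{n+1}^2 | F_n] = X_n^2 + 1). By OST (τ has finite mean in a bounded region), E[M_τ] = E[M_0] = X_0^2 − 0 = 81^2 = 6561. Also E[M_τ] = E[X_τ^2] − E[τ]. The walk exits at 0 or 195, with P(hit 195 first) = 81/195, so E[X_τ^2] = 195^2 · 81/195 + 0 = 15795. Thus E[τ] = E[X_τ^2] − E[M_τ] = 15795 − 6561 = 9234 = 81(195 − 81) = 9234.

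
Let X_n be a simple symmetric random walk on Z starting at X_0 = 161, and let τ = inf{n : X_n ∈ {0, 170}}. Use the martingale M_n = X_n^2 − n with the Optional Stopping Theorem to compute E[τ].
E[τ] = 1449

M_n = X_n^2 − n is a martingale (since E[X_{n+1}^2 | F_n] = X_n^2 + 1). By OST (τ has finite mean in a bounded region), E[M_τ] = E[M_0] = X_0^2 − 0 = 161^2 = 25921. Also E[M_τ] = E[X_τ^2] − E[τ]. The walk exits at 0 or 170, with P(hit 170 first) = 161/170, so E[X_τ^2] = 170^2 · 161/170 + 0 = 27370. Thus E[τ] = E[X_τ^2] − E[M_τ] = 27370 − 25921 = 1449 = 161(170 − 161) = 1449.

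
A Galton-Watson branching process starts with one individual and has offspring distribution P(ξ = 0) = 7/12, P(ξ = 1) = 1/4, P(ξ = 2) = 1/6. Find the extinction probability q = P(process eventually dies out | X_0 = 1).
q = 1

Mean offspring μ = 0·7/12 + 1·1/4 + 2·1/6 = 7/12 ≤ 1. For μ ≤ 1 with offspring not concentrated at 1, the Galton-Watson process goes extinct almost surely, so q = 1.
(Algebraic check: The pgf is f(s) = 7/12 + 1/4·s + 1/6·s². The extinction probability q is the smallest fixed point of f in [0, 1]. Setting s = f(s):
  1/6·s² + (1/4 − 1)·s + 7/12 = 0
  1/6·s² − (7/12 + 1/6)·s + 7/12 = 0
which factors as (s − 1)·(1/6·s − 7/12) = 0, giving roots s = 1 and s = (7/12)/(1/6) = 7/2. Since 7/2 ≥ 1, the smallest root in [0, 1] is s = 1.)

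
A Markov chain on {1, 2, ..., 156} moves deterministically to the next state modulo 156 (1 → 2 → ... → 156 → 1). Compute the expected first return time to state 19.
E[T_19 | X_0 = 19] = 156

The chain cycles deterministically, so starting at state 19 it returns in exactly 156 steps. Equivalently, the stationary distribution is uniform π_j = 1/156 for every state j, so by Kac's formula E[T_19] = 1/π_19 = 156.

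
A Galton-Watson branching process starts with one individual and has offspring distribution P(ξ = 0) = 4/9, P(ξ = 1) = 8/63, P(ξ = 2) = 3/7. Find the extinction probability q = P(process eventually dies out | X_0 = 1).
q = 1

Mean offspring μ = 0·4/9 + 1·8/63 + 2·3/7 = 62/63 ≤ 1. For μ ≤ 1 with offspring not concentrated at 1, the Galton-Watson process goes extinct almost surely, so q = 1.
(Algebraic check: The pgf is f(s) = 4/9 + 8/63·s + 3/7·s². The extinction probability q is the smallest fixed point of f in [0, 1]. Setting s = f(s):
  3/7·s² + (8/63 − 1)·s + 4/9 = 0
  3/7·s² − (4/9 + 3/7)·s + 4/9 = 0
which factors as (s − 1)·(3/7·s − 4/9) = 0, giving roots s = 1 and s = (4/9)/(3/7) = 28/27. Since 28/27 ≥ 1, the smallest root in [0, 1] is s = 1.)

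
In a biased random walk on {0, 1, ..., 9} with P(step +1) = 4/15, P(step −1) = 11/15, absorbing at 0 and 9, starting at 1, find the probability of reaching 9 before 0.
P(hit 9 before 0) = (1 − (11/4)^1) / (1 − (11/4)^9) = 65536/336812221

Let u_k denote P(reach 9 before 0 | start at k). Boundary: u_0 = 0, u_9 = 1. Recurrence: u_k = 4/15·u_{k+1} + 11/15·u_{k-1} for 1 ≤ k ≤ 8. Try u_k = A + B·r^k with r = q/p = (11/15)/(4/15) = 11/4. Substitution satisfies the recurrence; boundary conditions give:
  u_k = (1 − r^k) / (1 − r^N) = (1 − (11/4)^1) / (1 − (11/4)^9) = 65536/336812221.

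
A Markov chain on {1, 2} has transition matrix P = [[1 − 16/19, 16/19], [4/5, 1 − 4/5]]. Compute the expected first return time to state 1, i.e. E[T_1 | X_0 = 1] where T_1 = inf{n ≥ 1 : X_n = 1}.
E[T_1 | X_0 = 1] = 1/π_1 = 39/19

For an irreducible recurrent Markov chain with stationary distribution π, E[T_i | X_0 = i] = 1/π_i (Kac's formula). Here π_1 = (4/5)/(16/19 + 4/5) = (4/5)/(156/95) = 19/39, so E[T_1 | X_0 = 1] = 1/π_1 = (16/19 + 4/5)/(4/5) = (156/95)/(4/5) = 39/19.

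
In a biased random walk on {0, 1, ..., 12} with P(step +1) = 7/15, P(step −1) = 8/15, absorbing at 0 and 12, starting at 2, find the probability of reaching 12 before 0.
P(hit 12 before 0) = (1 − (8/7)^2) / (1 − (8/7)^12) = 282475249/3658545969

Let u_k denote P(reach 12 before 0 | start at k). Boundary: u_0 = 0, u_12 = 1. Recurrence: u_k = 7/15·u_{k+1} + 8/15·u_{k-1} for 1 ≤ k ≤ 11. Try u_k = A + B·r^k with r = q/p = (8/15)/(7/15) = 8/7. Substitution satisfies the recurrence; boundary conditions give:
  u_k = (1 − r^k) / (1 − r^N) = (1 − (8/7)^2) / (1 − (8/7)^12) = 282475249/3658545969.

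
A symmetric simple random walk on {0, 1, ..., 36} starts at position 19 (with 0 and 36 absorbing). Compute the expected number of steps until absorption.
E[τ | X_0 = 19] = 323

Let v_k = E[τ | X_0 = k]. Boundary: v_0 = v_36 = 0. Recurrence: v_k = 1 + (v_{k-1} + v_{k+1})/2 for 1 ≤ k ≤ 35. The particular solution to v_k − (v_{k-1} + v_{k+1})/2 = 1 is v_k = −k^2. Adding homogeneous solution A + B k and matching boundaries gives v_k = k (36 − k). Substituting k = 19: v_19 = 19 · 17 = 323.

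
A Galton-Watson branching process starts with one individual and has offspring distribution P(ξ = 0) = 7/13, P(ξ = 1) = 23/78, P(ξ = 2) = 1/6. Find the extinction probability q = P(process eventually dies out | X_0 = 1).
q = 1

Mean offspring μ = 0·7/13 + 1·23/78 + 2·1/6 = 49/78 ≤ 1. For μ ≤ 1 with offspring not concentrated at 1, the Galton-Watson process goes extinct almost surely, so q = 1.
(Algebraic check: The pgf is f(s) = 7/13 + 23/78·s + 1/6·s². The extinction probability q is the smallest fixed point of f in [0, 1]. Setting s = f(s):
  1/6·s² + (23/78 − 1)·s + 7/13 = 0
  1/6·s² − (7/13 + 1/6)·s + 7/13 = 0
which factors as (s − 1)·(1/6·s − 7/13) = 0, giving roots s = 1 and s = (7/13)/(1/6) = 42/13. Since 42/13 ≥ 1, the smallest root in [0, 1] is s = 1.)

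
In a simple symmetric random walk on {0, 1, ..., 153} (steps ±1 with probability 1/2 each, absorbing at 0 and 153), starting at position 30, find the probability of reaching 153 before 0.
P(hit 153 before 0) = 30/153 = 10/51

Let u_k = P(hit 153 before 0 | start at k). Then u_0 = 0, u_153 = 1, and u_k = u_{k-1}/2 + u_{k+1}/2 for 1 ≤ k ≤ 152. This harmonic recurrence is solved by u_k = k/153, giving u_30 = 30/153 = 10/51.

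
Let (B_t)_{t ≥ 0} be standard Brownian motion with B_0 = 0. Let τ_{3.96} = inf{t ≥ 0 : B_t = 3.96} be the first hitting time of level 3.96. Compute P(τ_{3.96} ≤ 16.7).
P(τ_{3.96} ≤ 16.7) = 2(1 − Φ(3.96/√16.7)) = 2(1 − Φ(0.9690)) ≈ 0.3325

By the reflection principle for standard BM, P(τ_b ≤ t) = 2 · P(B_t ≥ b). Since B_t ~ N(0, t), P(B_t ≥ 3.96) = 1 − Φ(3.96/√t) = 1 − Φ(3.96/√16.7) = 1 − Φ(0.9690) ≈ 0.16627. Doubling: P(τ_{3.96} ≤ 16.7) ≈ 2 · 0.16627 = 0.33254 ≈ 0.3325.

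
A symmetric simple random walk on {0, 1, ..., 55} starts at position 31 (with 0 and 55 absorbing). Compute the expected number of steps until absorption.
E[τ | X_0 = 31] = 744

Let v_k = E[τ | X_0 = k]. Boundary: v_0 = v_55 = 0. Recurrence: v_k = 1 + (v_{k-1} + v_{k+1})/2 for 1 ≤ k ≤ 54. The particular solution to v_k − (v_{k-1} + v_{k+1})/2 = 1 is v_k = −k^2. Adding homogeneous solution A + B k and matching boundaries gives v_k = k (55 − k). Substituting k = 31: v_31 = 31 · 24 = 744.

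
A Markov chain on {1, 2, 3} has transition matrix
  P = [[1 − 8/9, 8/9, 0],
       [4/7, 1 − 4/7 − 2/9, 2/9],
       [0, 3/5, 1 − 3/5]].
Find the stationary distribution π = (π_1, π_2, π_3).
π = (243/761, 378/761, 140/761)

This is a birth-death chain on three states, which satisfies detailed balance: π_1 · P_{12} = π_2 · P_{21} and π_2 · P_{23} = π_3 · P_{32}.
From π_1 · 8/9 = π_2 · 4/7: π_2/π_1 = (8/9)/(4/7) = 14/9.
From π_2 · 2/9 = π_3 · 3/5: π_3/π_2 = (2/9)/(3/5) = 10/27.
Take π_1 proportional to 1; then unnormalized π = (1, 14/9, 140/243). Normalize by dividing by the sum 761/243:
  π = (243/761, 378/761, 140/761).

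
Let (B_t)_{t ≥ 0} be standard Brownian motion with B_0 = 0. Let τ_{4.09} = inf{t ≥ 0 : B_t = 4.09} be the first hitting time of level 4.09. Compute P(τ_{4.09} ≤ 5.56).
P(τ_{4.09} ≤ 5.56) = 2(1 − Φ(4.09/√5.56)) = 2(1 − Φ(1.7345)) ≈ 0.0828

By the reflection principle for standard BM, P(τ_b ≤ t) = 2 · P(B_t ≥ b). Since B_t ~ N(0, t), P(B_t ≥ 4.09) = 1 − Φ(4.09/√t) = 1 − Φ(4.09/√5.56) = 1 − Φ(1.7345) ≈ 0.04141. Doubling: P(τ_{4.09} ≤ 5.56) ≈ 2 · 0.04141 = 0.08282 ≈ 0.0828.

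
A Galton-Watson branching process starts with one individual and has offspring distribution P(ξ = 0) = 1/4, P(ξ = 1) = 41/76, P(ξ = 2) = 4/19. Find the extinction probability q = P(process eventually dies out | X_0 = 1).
q = 1

Mean offspring μ = 0·1/4 + 1·41/76 + 2·4/19 = 73/76 ≤ 1. For μ ≤ 1 with offspring not concentrated at 1, the Galton-Watson process goes extinct almost surely, so q = 1.
(Algebraic check: The pgf is f(s) = 1/4 + 41/76·s + 4/19·s². The extinction probability q is the smallest fixed point of f in [0, 1]. Setting s = f(s):
  4/19·s² + (41/76 − 1)·s + 1/4 = 0
  4/19·s² − (1/4 + 4/19)·s + 1/4 = 0
which factors as (s − 1)·(4/19·s − 1/4) = 0, giving roots s = 1 and s = (1/4)/(4/19) = 19/16. Since 19/16 ≥ 1, the smallest root in [0, 1] is s = 1.)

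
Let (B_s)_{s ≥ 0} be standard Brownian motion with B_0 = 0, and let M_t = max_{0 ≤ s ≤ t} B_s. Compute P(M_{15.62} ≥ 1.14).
P(M_{15.62} ≥ 1.14) = 2·P(B_{15.62} ≥ 1.14) = 2(1 − Φ(1.14/√15.62)) ≈ 0.7730

By the reflection principle for Brownian motion, P(M_t ≥ a) = 2 · P(B_t ≥ a) for a ≥ 0. Since B_t ~ N(0, t), P(B_t ≥ 1.14) = 1 − Φ(1.14/√t) = 1 − Φ(1.14/√15.62) = 1 − Φ(0.2884). So
  P(M_{15.62} ≥ 1.14) = 2(1 − Φ(0.2884)) ≈ 0.7730.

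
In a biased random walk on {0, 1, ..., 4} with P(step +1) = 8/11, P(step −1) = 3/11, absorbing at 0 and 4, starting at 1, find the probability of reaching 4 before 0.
P(hit 4 before 0) = (1 − (3/8)^1) / (1 − (3/8)^4) = 512/803

Let u_k denote P(reach 4 before 0 | start at k). Boundary: u_0 = 0, u_4 = 1. Recurrence: u_k = 8/11·u_{k+1} + 3/11·u_{k-1} for 1 ≤ k ≤ 3. Try u_k = A + B·r^k with r = q/p = (3/11)/(8/11) = 3/8. Substitution satisfies the recurrence; boundary conditions give:
  u_k = (1 − r^k) / (1 − r^N) = (1 − (3/8)^1) / (1 − (3/8)^4) = 512/803.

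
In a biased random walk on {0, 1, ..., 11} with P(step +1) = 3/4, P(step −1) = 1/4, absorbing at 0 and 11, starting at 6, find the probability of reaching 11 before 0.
P(hit 11 before 0) = (1 − (1/3)^6) / (1 − (1/3)^11) = 88452/88573

Let u_k denote P(reach 11 before 0 | start at k). Boundary: u_0 = 0, u_11 = 1. Recurrence: u_k = 3/4·u_{k+1} + 1/4·u_{k-1} for 1 ≤ k ≤ 10. Try u_k = A + B·r^k with r = q/p = (1/4)/(3/4) = 1/3. Substitution satisfies the recurrence; boundary conditions give:
  u_k = (1 − r^k) / (1 − r^N) = (1 − (1/3)^6) / (1 − (1/3)^11) = 88452/88573.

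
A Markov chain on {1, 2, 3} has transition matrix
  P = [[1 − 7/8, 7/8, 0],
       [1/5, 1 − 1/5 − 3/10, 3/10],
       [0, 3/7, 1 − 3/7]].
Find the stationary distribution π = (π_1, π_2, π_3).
π = (16/135, 14/27, 49/135)

This is a birth-death chain on three states, which satisfies detailed balance: π_1 · P_{12} = π_2 · P_{21} and π_2 · P_{23} = π_3 · P_{32}.
From π_1 · 7/8 = π_2 · 1/5: π_2/π_1 = (7/8)/(1/5) = 35/8.
From π_2 · 3/10 = π_3 · 3/7: π_3/π_2 = (3/10)/(3/7) = 7/10.
Take π_1 proportional to 1; then unnormalized π = (1, 35/8, 49/16). Normalize by dividing by the sum 135/16:
  π = (16/135, 14/27, 49/135).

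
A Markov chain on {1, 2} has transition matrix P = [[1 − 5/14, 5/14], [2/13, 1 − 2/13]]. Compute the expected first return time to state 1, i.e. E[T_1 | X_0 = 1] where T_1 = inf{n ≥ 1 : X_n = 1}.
E[T_1 | X_0 = 1] = 1/π_1 = 93/28

For an irreducible recurrent Markov chain with stationary distribution π, E[T_i | X_0 = i] = 1/π_i (Kac's formula). Here π_1 = (2/13)/(5/14 + 2/13) = (2/13)/(93/182) = 28/93, so E[T_1 | X_0 = 1] = 1/π_1 = (5/14 + 2/13)/(2/13) = (93/182)/(2/13) = 93/28.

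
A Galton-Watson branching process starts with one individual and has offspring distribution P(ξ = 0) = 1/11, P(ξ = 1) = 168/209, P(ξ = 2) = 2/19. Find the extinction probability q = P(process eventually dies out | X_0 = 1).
q = 19/22

The pgf is f(s) = 1/11 + 168/209·s + 2/19·s². The extinction probability q is the smallest fixed point of f in [0, 1]. Setting s = f(s):
  2/19·s² + (168/209 − 1)·s + 1/11 = 0
  2/19·s² − (1/11 + 2/19)·s + 1/11 = 0
which factors as (s − 1)·(2/19·s − 1/11) = 0, giving roots s = 1 and s = (1/11)/(2/19) = 19/22.
Mean offspring μ = 168/209 + 2·2/19 = 212/209 > 1 (supercritical), so q < 1. The extinction probability is the smaller root: q = (1/11)/(2/19) = 19/22.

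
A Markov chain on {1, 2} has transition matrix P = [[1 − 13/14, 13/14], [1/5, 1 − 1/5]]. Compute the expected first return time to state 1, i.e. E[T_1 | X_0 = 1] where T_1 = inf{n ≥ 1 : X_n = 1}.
E[T_1 | X_0 = 1] = 1/π_1 = 79/14

For an irreducible recurrent Markov chain with stationary distribution π, E[T_i | X_0 = i] = 1/π_i (Kac's formula). Here π_1 = (1/5)/(13/14 + 1/5) = (1/5)/(79/70) = 14/79, so E[T_1 | X_0 = 1] = 1/π_1 = (13/14 + 1/5)/(1/5) = (79/70)/(1/5) = 79/14.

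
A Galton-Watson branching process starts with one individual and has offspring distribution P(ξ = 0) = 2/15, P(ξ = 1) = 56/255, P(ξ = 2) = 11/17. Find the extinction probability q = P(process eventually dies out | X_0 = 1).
q = 34/165

The pgf is f(s) = 2/15 + 56/255·s + 11/17·s². The extinction probability q is the smallest fixed point of f in [0, 1]. Setting s = f(s):
  11/17·s² + (56/255 − 1)·s + 2/15 = 0
  11/17·s² − (2/15 + 11/17)·s + 2/15 = 0
which factors as (s − 1)·(11/17·s − 2/15) = 0, giving roots s = 1 and s = (2/15)/(11/17) = 34/165.
Mean offspring μ = 56/255 + 2·11/17 = 386/255 > 1 (supercritical), so q < 1. The extinction probability is the smaller root: q = (2/15)/(11/17) = 34/165.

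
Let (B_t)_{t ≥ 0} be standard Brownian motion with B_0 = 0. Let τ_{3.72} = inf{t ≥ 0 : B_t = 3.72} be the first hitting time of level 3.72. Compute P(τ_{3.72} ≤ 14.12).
P(τ_{3.72} ≤ 14.12) = 2(1 − Φ(3.72/√14.12)) = 2(1 − Φ(0.9900)) ≈ 0.3222

By the reflection principle for standard BM, P(τ_b ≤ t) = 2 · P(B_t ≥ b). Since B_t ~ N(0, t), P(B_t ≥ 3.72) = 1 − Φ(3.72/√t) = 1 − Φ(3.72/√14.12) = 1 − Φ(0.9900) ≈ 0.16109. Doubling: P(τ_{3.72} ≤ 14.12) ≈ 2 · 0.16109 = 0.32218 ≈ 0.3222.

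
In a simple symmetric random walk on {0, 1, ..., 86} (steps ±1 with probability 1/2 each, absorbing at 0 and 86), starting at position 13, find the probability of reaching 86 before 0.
P(hit 86 before 0) = 13/86

Let u_k = P(hit 86 before 0 | start at k). Then u_0 = 0, u_86 = 1, and u_k = u_{k-1}/2 + u_{k+1}/2 for 1 ≤ k ≤ 85. This harmonic recurrence is solved by u_k = k/86, giving u_13 = 13/86.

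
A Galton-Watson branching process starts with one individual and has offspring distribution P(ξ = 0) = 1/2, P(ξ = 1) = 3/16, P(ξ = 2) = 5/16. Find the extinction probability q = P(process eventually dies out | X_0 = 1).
q = 1

Mean offspring μ = 0·1/2 + 1·3/16 + 2·5/16 = 13/16 ≤ 1. For μ ≤ 1 with offspring not concentrated at 1, the Galton-Watson process goes extinct almost surely, so q = 1.
(Algebraic check: The pgf is f(s) = 1/2 + 3/16·s + 5/16·s². The extinction probability q is the smallest fixed point of f in [0, 1]. Setting s = f(s):
  5/16·s² + (3/16 − 1)·s + 1/2 = 0
  5/16·s² − (1/2 + 5/16)·s + 1/2 = 0
which factors as (s − 1)·(5/16·s − 1/2) = 0, giving roots s = 1 and s = (1/2)/(5/16) = 8/5. Since 8/5 ≥ 1, the smallest root in [0, 1] is s = 1.)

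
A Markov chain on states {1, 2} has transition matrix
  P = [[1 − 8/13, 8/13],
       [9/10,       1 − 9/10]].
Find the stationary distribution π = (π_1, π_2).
π_1 = 117/197, π_2 = 80/197

Solve πP = π with π_1 + π_2 = 1. From πP = π: π_1 · (1 − 8/13) + π_2 · 9/10 = π_1 ⇒ π_2 · 9/10 = π_1 · 8/13 ⇒ π_2/π_1 = (8/13)/(9/10) = 80/117. Together with π_1 + π_2 = 1:
  π_1 = (9/10)/(8/13 + 9/10) = (9/10)/(197/130) = 117/197,
  π_2 = (8/13)/(8/13 + 9/10) = (8/13)/(197/130) = 80/197.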